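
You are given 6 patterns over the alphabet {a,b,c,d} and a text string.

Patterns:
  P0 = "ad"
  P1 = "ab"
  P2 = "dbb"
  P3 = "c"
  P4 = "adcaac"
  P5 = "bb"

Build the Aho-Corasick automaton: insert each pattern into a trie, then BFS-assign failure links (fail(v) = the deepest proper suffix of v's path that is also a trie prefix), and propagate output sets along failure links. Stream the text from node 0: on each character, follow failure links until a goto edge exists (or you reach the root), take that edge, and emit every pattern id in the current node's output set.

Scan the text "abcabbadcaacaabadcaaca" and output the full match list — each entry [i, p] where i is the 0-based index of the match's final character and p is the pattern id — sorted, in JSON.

Build:
Trie (insert patterns):
  n0 'ε': a→1 b→12 c→7 d→4
  n1 'a': b→3 d→2
  n2 'ad': c→8  ←P0
  n3 'ab': ·  ←P1
  n4 'd': b→5
  n5 'db': b→6
  n6 'dbb': ·  ←P2
  n7 'c': ·  ←P3
  n8 'adc': a→9
  n9 'adca': a→10
  n10 'adcaa': c→11
  n11 'adcaac': ·  ←P4
  n12 'b': b→13
  n13 'bb': ·  ←P5

BFS fail/out derivation:
  fail(1) 'a': from fail(0)=0 chase 'a': 0 ⇒ 0;  out=∅∪out(0)=∅
  fail(4) 'd': from fail(0)=0 chase 'd': 0 ⇒ 0;  out=∅∪out(0)=∅
  fail(7) 'c': from fail(0)=0 chase 'c': 0 ⇒ 0;  out={3}∪out(0)={3}
  fail(12) 'b': from fail(0)=0 chase 'b': 0 ⇒ 0;  out=∅∪out(0)=∅
  fail(2) 'ad': from fail(1)=0 chase 'd': 0 ⇒ 4;  out={0}∪out(4)={0}
  fail(3) 'ab': from fail(1)=0 chase 'b': 0 ⇒ 12;  out={1}∪out(12)={1}
  fail(5) 'db': from fail(4)=0 chase 'b': 0 ⇒ 12;  out=∅∪out(12)=∅
  fail(13) 'bb': from fail(12)=0 chase 'b': 0 ⇒ 12;  out={5}∪out(12)={5}
  fail(6) 'dbb': from fail(5)=12 chase 'b': 12 ⇒ 13;  out={2}∪out(13)={2,5}
  fail(8) 'adc': from fail(2)=4 chase 'c': 4→0 ⇒ 7;  out=∅∪out(7)={3}
  fail(9) 'adca': from fail(8)=7 chase 'a': 7→0 ⇒ 1;  out=∅∪out(1)=∅
  fail(10) 'adcaa': from fail(9)=1 chase 'a': 1→0 ⇒ 1;  out=∅∪out(1)=∅
  fail(11) 'adcaac': from fail(10)=1 chase 'c': 1→0 ⇒ 7;  out={4}∪out(7)={3,4}

Scan:
pos 0 'a': at 1
pos 1 'b': at 3  → match P1@[0:1]
pos 2 'c': at 7 (fail-walked)  → match P3@[2:2]
pos 3 'a': at 1 (fail-walked)
pos 4 'b': at 3  → match P1@[3:4]
pos 5 'b': at 13 (fail-walked)  → match P5@[4:5]
pos 6 'a': at 1 (fail-walked)
pos 7 'd': at 2  → match P0@[6:7]
pos 8 'c': at 8  → match P3@[8:8]
pos 9 'a': at 9
pos 10 'a': at 10
pos 11 'c': at 11  → match P3@[11:11],P4@[6:11]
pos 12 'a': at 1 (fail-walked)
pos 13 'a': at 1 (fail-walked)
pos 14 'b': at 3  → match P1@[13:14]
pos 15 'a': at 1 (fail-walked)
pos 16 'd': at 2  → match P0@[15:16]
pos 17 'c': at 8  → match P3@[17:17]
pos 18 'a': at 9
pos 19 'a': at 10
pos 20 'c': at 11  → match P3@[20:20],P4@[15:20]
pos 21 'a': at 1 (fail-walked)

Matches: [[1,1],[2,3],[4,1],[5,5],[7,0],[8,3],[11,3],[11,4],[14,1],[16,0],[17,3],[20,3],[20,4]]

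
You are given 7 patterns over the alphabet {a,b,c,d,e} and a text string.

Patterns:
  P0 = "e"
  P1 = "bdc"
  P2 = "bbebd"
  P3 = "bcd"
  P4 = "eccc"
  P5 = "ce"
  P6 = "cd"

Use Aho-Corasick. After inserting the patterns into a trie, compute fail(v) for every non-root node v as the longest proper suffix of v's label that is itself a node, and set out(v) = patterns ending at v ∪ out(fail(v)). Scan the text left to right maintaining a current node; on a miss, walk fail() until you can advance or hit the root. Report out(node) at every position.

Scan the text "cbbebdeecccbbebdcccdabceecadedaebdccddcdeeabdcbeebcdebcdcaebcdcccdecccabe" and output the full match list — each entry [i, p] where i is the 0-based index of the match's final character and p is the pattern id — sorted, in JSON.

Build:
Trie (insert patterns):
  0='ε' goto b→2 c→14 e→1
  1='e' goto c→11  ←P0
  2='b' goto b→5 c→9 d→3
  3='bd' goto c→4
  4='bdc' goto ·  ←P1
  5='bb' goto e→6
  6='bbe' goto b→7
  7='bbeb' goto d→8
  8='bbebd' goto ·  ←P2
  9='bc' goto d→10
  10='bcd' goto ·  ←P3
  11='ec' goto c→12
  12='ecc' goto c→13
  13='eccc' goto ·  ←P4
  14='c' goto d→16 e→15
  15='ce' goto ·  ←P5
  16='cd' goto ·  ←P6

BFS fail/out derivation:
  n1('e'): parent n0 fail=0; on 'e' 0 → fail=0;  out {0}∪∅={0}
  n2('b'): parent n0 fail=0; on 'b' 0 → fail=0;  out ∅∪∅=∅
  n14('c'): parent n0 fail=0; on 'c' 0 → fail=0;  out ∅∪∅=∅
  n3('bd'): parent n2 fail=0; on 'd' 0 → fail=0;  out ∅∪∅=∅
  n5('bb'): parent n2 fail=0; on 'b' 0 → fail=2;  out ∅∪∅=∅
  n9('bc'): parent n2 fail=0; on 'c' 0 → fail=14;  out ∅∪∅=∅
  n11('ec'): parent n1 fail=0; on 'c' 0 → fail=14;  out ∅∪∅=∅
  n15('ce'): parent n14 fail=0; on 'e' 0 → fail=1;  out {5}∪{0}={0,5}
  n16('cd'): parent n14 fail=0; on 'd' 0 → fail=0;  out {6}∪∅={6}
  n4('bdc'): parent n3 fail=0; on 'c' 0 → fail=14;  out {1}∪∅={1}
  n6('bbe'): parent n5 fail=2; on 'e' 2→0 → fail=1;  out ∅∪{0}={0}
  n10('bcd'): parent n9 fail=14; on 'd' 14 → fail=16;  out {3}∪{6}={3,6}
  n12('ecc'): parent n11 fail=14; on 'c' 14→0 → fail=14;  out ∅∪∅=∅
  n7('bbeb'): parent n6 fail=1; on 'b' 1→0 → fail=2;  out ∅∪∅=∅
  n13('eccc'): parent n12 fail=14; on 'c' 14→0 → fail=14;  out {4}∪∅={4}
  n8('bbebd'): parent n7 fail=2; on 'd' 2 → fail=3;  out {2}∪∅={2}

Scan:
i=0 'c': node 0→14
i=1 'b': node 14→2 (via fail)
i=2 'b': node 2→5
i=3 'e': node 5→6  emit P0@[3:3]
i=4 'b': node 6→7
i=5 'd': node 7→8  emit P2@[1:5]
i=6 'e': node 8→1 (via fail)  emit P0@[6:6]
i=7 'e': node 1→1 (via fail)  emit P0@[7:7]
i=8 'c': node 1→11
i=9 'c': node 11→12
i=10 'c': node 12→13  emit P4@[7:10]
i=11 'b': node 13→2 (via fail)
i=12 'b': node 2→5
i=13 'e': node 5→6  emit P0@[13:13]
i=14 'b': node 6→7
i=15 'd': node 7→8  emit P2@[11:15]
i=16 'c': node 8→4 (via fail)  emit P1@[14:16]
i=17 'c': node 4→14 (via fail)
i=18 'c': node 14→14 (via fail)
i=19 'd': node 14→16  emit P6@[18:19]
i=20 'a': node 16→0 (via fail)
i=21 'b': node 0→2
i=22 'c': node 2→9
i=23 'e': node 9→15 (via fail)  emit P0@[23:23],P5@[22:23]
i=24 'e': node 15→1 (via fail)  emit P0@[24:24]
i=25 'c': node 1→11
i=26 'a': node 11→0 (via fail)
i=27 'd': node 0→0
i=28 'e': node 0→1  emit P0@[28:28]
i=29 'd': node 1→0 (via fail)
i=30 'a': node 0→0
i=31 'e': node 0→1  emit P0@[31:31]
i=32 'b': node 1→2 (via fail)
i=33 'd': node 2→3
i=34 'c': node 3→4  emit P1@[32:34]
i=35 'c': node 4→14 (via fail)
i=36 'd': node 14→16  emit P6@[35:36]
i=37 'd': node 16→0 (via fail)
i=38 'c': node 0→14
i=39 'd': node 14→16  emit P6@[38:39]
i=40 'e': node 16→1 (via fail)  emit P0@[40:40]
i=41 'e': node 1→1 (via fail)  emit P0@[41:41]
i=42 'a': node 1→0 (via fail)
i=43 'b': node 0→2
i=44 'd': node 2→3
i=45 'c': node 3→4  emit P1@[43:45]
i=46 'b': node 4→2 (via fail)
i=47 'e': node 2→1 (via fail)  emit P0@[47:47]
i=48 'e': node 1→1 (via fail)  emit P0@[48:48]
i=49 'b': node 1→2 (via fail)
i=50 'c': node 2→9
i=51 'd': node 9→10  emit P3@[49:51],P6@[50:51]
i=52 'e': node 10→1 (via fail)  emit P0@[52:52]
i=53 'b': node 1→2 (via fail)
i=54 'c': node 2→9
i=55 'd': node 9→10  emit P3@[53:55],P6@[54:55]
i=56 'c': node 10→14 (via fail)
i=57 'a': node 14→0 (via fail)
i=58 'e': node 0→1  emit P0@[58:58]
i=59 'b': node 1→2 (via fail)
i=60 'c': node 2→9
i=61 'd': node 9→10  emit P3@[59:61],P6@[60:61]
i=62 'c': node 10→14 (via fail)
i=63 'c': node 14→14 (via fail)
i=64 'c': node 14→14 (via fail)
i=65 'd': node 14→16  emit P6@[64:65]
i=66 'e': node 16→1 (via fail)  emit P0@[66:66]
i=67 'c': node 1→11
i=68 'c': node 11→12
i=69 'c': node 12→13  emit P4@[66:69]
i=70 'a': node 13→0 (via fail)
i=71 'b': node 0→2
i=72 'e': node 2→1 (via fail)  emit P0@[72:72]

Result: [[3,0],[5,2],[6,0],[7,0],[10,4],[13,0],[15,2],[16,1],[19,6],[23,0],[23,5],[24,0],[28,0],[31,0],[34,1],[36,6],[39,6],[40,0],[41,0],[45,1],[47,0],[48,0],[51,3],[51,6],[52,0],[55,3],[55,6],[58,0],[61,3],[61,6],[65,6],[66,0],[69,4],[72,0]]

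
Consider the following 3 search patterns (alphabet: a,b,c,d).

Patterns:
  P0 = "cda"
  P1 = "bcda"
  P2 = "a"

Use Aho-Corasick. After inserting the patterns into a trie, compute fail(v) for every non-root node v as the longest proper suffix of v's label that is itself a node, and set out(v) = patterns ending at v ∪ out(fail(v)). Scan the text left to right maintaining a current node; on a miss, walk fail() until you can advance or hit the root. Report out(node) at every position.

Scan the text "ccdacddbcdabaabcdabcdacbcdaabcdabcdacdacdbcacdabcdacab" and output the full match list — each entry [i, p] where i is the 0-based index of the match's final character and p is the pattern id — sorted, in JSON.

Build:
Trie (insert patterns):
  n0 'ε': a→8 b→4 c→1
  n1 'c': d→2
  n2 'cd': a→3
  n3 'cda': ·  ←P0
  n4 'b': c→5
  n5 'bc': d→6
  n6 'bcd': a→7
  n7 'bcda': ·  ←P1
  n8 'a': ·  ←P2

BFS fail/out derivation:
  fail(1) 'c': from fail(0)=0 chase 'c': 0 ⇒ 0;  out=∅∪out(0)=∅
  fail(4) 'b': from fail(0)=0 chase 'b': 0 ⇒ 0;  out=∅∪out(0)=∅
  fail(8) 'a': from fail(0)=0 chase 'a': 0 ⇒ 0;  out={2}∪out(0)={2}
  fail(2) 'cd': from fail(1)=0 chase 'd': 0 ⇒ 0;  out=∅∪out(0)=∅
  fail(5) 'bc': from fail(4)=0 chase 'c': 0 ⇒ 1;  out=∅∪out(1)=∅
  fail(3) 'cda': from fail(2)=0 chase 'a': 0 ⇒ 8;  out={0}∪out(8)={0,2}
  fail(6) 'bcd': from fail(5)=1 chase 'd': 1 ⇒ 2;  out=∅∪out(2)=∅
  fail(7) 'bcda': from fail(6)=2 chase 'a': 2 ⇒ 3;  out={1}∪out(3)={0,1,2}

Run:
pos 0 'c': at 1
pos 1 'c': at 1 ·f
pos 2 'd': at 2
pos 3 'a': at 3  → match P0@[1:3],P2@[3:3]
pos 4 'c': at 1 ·f
pos 5 'd': at 2
pos 6 'd': at 0 ·f
pos 7 'b': at 4
pos 8 'c': at 5
pos 9 'd': at 6
pos 10 'a': at 7  → match P0@[8:10],P1@[7:10],P2@[10:10]
pos 11 'b': at 4 ·f
pos 12 'a': at 8 ·f  → match P2@[12:12]
pos 13 'a': at 8 ·f  → match P2@[13:13]
pos 14 'b': at 4 ·f
pos 15 'c': at 5
pos 16 'd': at 6
pos 17 'a': at 7  → match P0@[15:17],P1@[14:17],P2@[17:17]
pos 18 'b': at 4 ·f
pos 19 'c': at 5
pos 20 'd': at 6
pos 21 'a': at 7  → match P0@[19:21],P1@[18:21],P2@[21:21]
pos 22 'c': at 1 ·f
pos 23 'b': at 4 ·f
pos 24 'c': at 5
pos 25 'd': at 6
pos 26 'a': at 7  → match P0@[24:26],P1@[23:26],P2@[26:26]
pos 27 'a': at 8 ·f  → match P2@[27:27]
pos 28 'b': at 4 ·f
pos 29 'c': at 5
pos 30 'd': at 6
pos 31 'a': at 7  → match P0@[29:31],P1@[28:31],P2@[31:31]
pos 32 'b': at 4 ·f
pos 33 'c': at 5
pos 34 'd': at 6
pos 35 'a': at 7  → match P0@[33:35],P1@[32:35],P2@[35:35]
pos 36 'c': at 1 ·f
pos 37 'd': at 2
pos 38 'a': at 3  → match P0@[36:38],P2@[38:38]
pos 39 'c': at 1 ·f
pos 40 'd': at 2
pos 41 'b': at 4 ·f
pos 42 'c': at 5
pos 43 'a': at 8 ·f  → match P2@[43:43]
pos 44 'c': at 1 ·f
pos 45 'd': at 2
pos 46 'a': at 3  → match P0@[44:46],P2@[46:46]
pos 47 'b': at 4 ·f
pos 48 'c': at 5
pos 49 'd': at 6
pos 50 'a': at 7  → match P0@[48:50],P1@[47:50],P2@[50:50]
pos 51 'c': at 1 ·f
pos 52 'a': at 8 ·f  → match P2@[52:52]
pos 53 'b': at 4 ·f

All matches (sorted): [[3,0],[3,2],[10,0],[10,1],[10,2],[12,2],[13,2],[17,0],[17,1],[17,2],[21,0],[21,1],[21,2],[26,0],[26,1],[26,2],[27,2],[31,0],[31,1],[31,2],[35,0],[35,1],[35,2],[38,0],[38,2],[43,2],[46,0],[46,2],[50,0],[50,1],[50,2],[52,2]]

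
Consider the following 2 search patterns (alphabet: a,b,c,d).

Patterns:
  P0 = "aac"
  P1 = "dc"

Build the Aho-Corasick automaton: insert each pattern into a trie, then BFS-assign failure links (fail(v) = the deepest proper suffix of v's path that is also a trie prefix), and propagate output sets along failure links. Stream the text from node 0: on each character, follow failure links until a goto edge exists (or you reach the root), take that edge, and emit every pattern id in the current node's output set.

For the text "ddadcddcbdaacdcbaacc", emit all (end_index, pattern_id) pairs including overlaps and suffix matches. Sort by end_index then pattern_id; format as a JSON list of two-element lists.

Build:
Trie (insert patterns):
  0='ε' goto a→1 d→4
  1='a' goto a→2
  2='aa' goto c→3
  3='aac' goto ·  [P0 ends]
  4='d' goto c→5
  5='dc' goto ·  [P1 ends]

BFS fail/out derivation:
  n1('a'): parent n0 fail=0; on 'a' 0 → fail=0;  out ∅∪∅=∅
  n4('d'): parent n0 fail=0; on 'd' 0 → fail=0;  out ∅∪∅=∅
  n2('aa'): parent n1 fail=0; on 'a' 0 → fail=1;  out ∅∪∅=∅
  n5('dc'): parent n4 fail=0; on 'c' 0 → fail=0;  out {1}∪∅={1}
  n3('aac'): parent n2 fail=1; on 'c' 1→0 → fail=0;  out {0}∪∅={0}

Run:
i=0 'd': node 0→4
i=1 'd': node 4→4 ·f
i=2 'a': node 4→1 ·f
i=3 'd': node 1→4 ·f
i=4 'c': node 4→5  ** P1@[3:4]
i=5 'd': node 5→4 ·f
i=6 'd': node 4→4 ·f
i=7 'c': node 4→5  ** P1@[6:7]
i=8 'b': node 5→0 ·f
i=9 'd': node 0→4
i=10 'a': node 4→1 ·f
i=11 'a': node 1→2
i=12 'c': node 2→3  ** P0@[10:12]
i=13 'd': node 3→4 ·f
i=14 'c': node 4→5  ** P1@[13:14]
i=15 'b': node 5→0 ·f
i=16 'a': node 0→1
i=17 'a': node 1→2
i=18 'c': node 2→3  ** P0@[16:18]
i=19 'c': node 3→0 ·f

Result: [[4,1],[7,1],[12,0],[14,1],[18,0]]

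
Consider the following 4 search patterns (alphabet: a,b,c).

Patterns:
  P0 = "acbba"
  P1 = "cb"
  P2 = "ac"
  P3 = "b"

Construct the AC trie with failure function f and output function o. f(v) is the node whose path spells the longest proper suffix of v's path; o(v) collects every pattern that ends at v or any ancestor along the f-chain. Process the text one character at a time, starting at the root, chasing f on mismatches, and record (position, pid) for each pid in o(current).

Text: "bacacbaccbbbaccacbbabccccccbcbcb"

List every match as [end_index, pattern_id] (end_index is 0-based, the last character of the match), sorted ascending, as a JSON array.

Build automaton:
Trie nodes:
  n0 'ε': a→1 b→8 c→6
  n1 'a': c→2
  n2 'ac': b→3  ←P2
  n3 'acb': b→4
  n4 'acbb': a→5
  n5 'acbba': ·  ←P0
  n6 'c': b→7
  n7 'cb': ·  ←P1
  n8 'b': ·  ←P3

Failure links (BFS by depth):
  fail(1) 'a': from fail(0)=0 chase 'a': 0 ⇒ 0;  out=∅∪out(0)=∅
  fail(6) 'c': from fail(0)=0 chase 'c': 0 ⇒ 0;  out=∅∪out(0)=∅
  fail(8) 'b': from fail(0)=0 chase 'b': 0 ⇒ 0;  out={3}∪out(0)={3}
  fail(2) 'ac': from fail(1)=0 chase 'c': 0 ⇒ 6;  out={2}∪out(6)={2}
  fail(7) 'cb': from fail(6)=0 chase 'b': 0 ⇒ 8;  out={1}∪out(8)={1,3}
  fail(3) 'acb': from fail(2)=6 chase 'b': 6 ⇒ 7;  out=∅∪out(7)={1,3}
  fail(4) 'acbb': from fail(3)=7 chase 'b': 7→8→0 ⇒ 8;  out=∅∪out(8)={3}
  fail(5) 'acbba': from fail(4)=8 chase 'a': 8→0 ⇒ 1;  out={0}∪out(1)={0}

Scan:
i=0 'b': node 0→8  → match P3@[0:0]
i=1 'a': node 8→1 (fail-walked)
i=2 'c': node 1→2  → match P2@[1:2]
i=3 'a': node 2→1 (fail-walked)
i=4 'c': node 1→2  → match P2@[3:4]
i=5 'b': node 2→3  → match P1@[4:5],P3@[5:5]
i=6 'a': node 3→1 (fail-walked)
i=7 'c': node 1→2  → match P2@[6:7]
i=8 'c': node 2→6 (fail-walked)
i=9 'b': node 6→7  → match P1@[8:9],P3@[9:9]
i=10 'b': node 7→8 (fail-walked)  → match P3@[10:10]
i=11 'b': node 8→8 (fail-walked)  → match P3@[11:11]
i=12 'a': node 8→1 (fail-walked)
i=13 'c': node 1→2  → match P2@[12:13]
i=14 'c': node 2→6 (fail-walked)
i=15 'a': node 6→1 (fail-walked)
i=16 'c': node 1→2  → match P2@[15:16]
i=17 'b': node 2→3  → match P1@[16:17],P3@[17:17]
i=18 'b': node 3→4  → match P3@[18:18]
i=19 'a': node 4→5  → match P0@[15:19]
i=20 'b': node 5→8 (fail-walked)  → match P3@[20:20]
i=21 'c': node 8→6 (fail-walked)
i=22 'c': node 6→6 (fail-walked)
i=23 'c': node 6→6 (fail-walked)
i=24 'c': node 6→6 (fail-walked)
i=25 'c': node 6→6 (fail-walked)
i=26 'c': node 6→6 (fail-walked)
i=27 'b': node 6→7  → match P1@[26:27],P3@[27:27]
i=28 'c': node 7→6 (fail-walked)
i=29 'b': node 6→7  → match P1@[28:29],P3@[29:29]
i=30 'c': node 7→6 (fail-walked)
i=31 'b': node 6→7  → match P1@[30:31],P3@[31:31]

Matches: [[0,3],[2,2],[4,2],[5,1],[5,3],[7,2],[9,1],[9,3],[10,3],[11,3],[13,2],[16,2],[17,1],[17,3],[18,3],[19,0],[20,3],[27,1],[27,3],[29,1],[29,3],[31,1],[31,3]]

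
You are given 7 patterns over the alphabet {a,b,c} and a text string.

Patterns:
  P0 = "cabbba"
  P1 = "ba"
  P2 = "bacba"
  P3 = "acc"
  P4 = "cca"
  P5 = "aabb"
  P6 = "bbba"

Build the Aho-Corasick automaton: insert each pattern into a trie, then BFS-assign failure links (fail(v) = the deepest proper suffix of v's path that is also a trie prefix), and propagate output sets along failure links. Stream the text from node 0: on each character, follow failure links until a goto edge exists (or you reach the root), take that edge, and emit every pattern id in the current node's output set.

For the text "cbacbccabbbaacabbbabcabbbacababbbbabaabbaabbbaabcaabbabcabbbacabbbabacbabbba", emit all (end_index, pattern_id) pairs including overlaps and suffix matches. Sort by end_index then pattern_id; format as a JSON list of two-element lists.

Build automaton:
Trie (insert patterns):
  n0 'ε': a→12 b→7 c→1
  n1 'c': a→2 c→15
  n2 'ca': b→3
  n3 'cab': b→4
  n4 'cabb': b→5
  n5 'cabbb': a→6
  n6 'cabbba': ·  ←P0
  n7 'b': a→8 b→20
  n8 'ba': c→9  ←P1
  n9 'bac': b→10
  n10 'bacb': a→11
  n11 'bacba': ·  ←P2
  n12 'a': a→17 c→13
  n13 'ac': c→14
  n14 'acc': ·  ←P3
  n15 'cc': a→16
  n16 'cca': ·  ←P4
  n17 'aa': b→18
  n18 'aab': b→19
  n19 'aabb': ·  ←P5
  n20 'bb': b→21
  n21 'bbb': a→22
  n22 'bbba': ·  ←P6

Failure links (BFS by depth):
  n1('c'): parent n0 fail=0; on 'c' 0 → fail=0;  out ∅∪∅=∅
  n7('b'): parent n0 fail=0; on 'b' 0 → fail=0;  out ∅∪∅=∅
  n12('a'): parent n0 fail=0; on 'a' 0 → fail=0;  out ∅∪∅=∅
  n2('ca'): parent n1 fail=0; on 'a' 0 → fail=12;  out ∅∪∅=∅
  n8('ba'): parent n7 fail=0; on 'a' 0 → fail=12;  out {1}∪∅={1}
  n13('ac'): parent n12 fail=0; on 'c' 0 → fail=1;  out ∅∪∅=∅
  n15('cc'): parent n1 fail=0; on 'c' 0 → fail=1;  out ∅∪∅=∅
  n17('aa'): parent n12 fail=0; on 'a' 0 → fail=12;  out ∅∪∅=∅
  n20('bb'): parent n7 fail=0; on 'b' 0 → fail=7;  out ∅∪∅=∅
  n3('cab'): parent n2 fail=12; on 'b' 12→0 → fail=7;  out ∅∪∅=∅
  n9('bac'): parent n8 fail=12; on 'c' 12 → fail=13;  out ∅∪∅=∅
  n14('acc'): parent n13 fail=1; on 'c' 1 → fail=15;  out {3}∪∅={3}
  n16('cca'): parent n15 fail=1; on 'a' 1 → fail=2;  out {4}∪∅={4}
  n18('aab'): parent n17 fail=12; on 'b' 12→0 → fail=7;  out ∅∪∅=∅
  n21('bbb'): parent n20 fail=7; on 'b' 7 → fail=20;  out ∅∪∅=∅
  n4('cabb'): parent n3 fail=7; on 'b' 7 → fail=20;  out ∅∪∅=∅
  n10('bacb'): parent n9 fail=13; on 'b' 13→1→0 → fail=7;  out ∅∪∅=∅
  n19('aabb'): parent n18 fail=7; on 'b' 7 → fail=20;  out {5}∪∅={5}
  n22('bbba'): parent n21 fail=20; on 'a' 20→7 → fail=8;  out {6}∪{1}={1,6}
  n5('cabbb'): parent n4 fail=20; on 'b' 20 → fail=21;  out ∅∪∅=∅
  n11('bacba'): parent n10 fail=7; on 'a' 7 → fail=8;  out {2}∪{1}={1,2}
  n6('cabbba'): parent n5 fail=21; on 'a' 21 → fail=22;  out {0}∪{1,6}={0,1,6}

Scan:
i=0 'c': node 0→1
i=1 'b': node 1→7 (fail-walked)
i=2 'a': node 7→8  ** P1@[1:2]
i=3 'c': node 8→9
i=4 'b': node 9→10
i=5 'c': node 10→1 (fail-walked)
i=6 'c': node 1→15
i=7 'a': node 15→16  ** P4@[5:7]
i=8 'b': node 16→3 (fail-walked)
i=9 'b': node 3→4
i=10 'b': node 4→5
i=11 'a': node 5→6  ** P0@[6:11],P1@[10:11],P6@[8:11]
i=12 'a': node 6→17 (fail-walked)
i=13 'c': node 17→13 (fail-walked)
i=14 'a': node 13→2 (fail-walked)
i=15 'b': node 2→3
i=16 'b': node 3→4
i=17 'b': node 4→5
i=18 'a': node 5→6  ** P0@[13:18],P1@[17:18],P6@[15:18]
i=19 'b': node 6→7 (fail-walked)
i=20 'c': node 7→1 (fail-walked)
i=21 'a': node 1→2
i=22 'b': node 2→3
i=23 'b': node 3→4
i=24 'b': node 4→5
i=25 'a': node 5→6  ** P0@[20:25],P1@[24:25],P6@[22:25]
i=26 'c': node 6→9 (fail-walked)
i=27 'a': node 9→2 (fail-walked)
i=28 'b': node 2→3
i=29 'a': node 3→8 (fail-walked)  ** P1@[28:29]
i=30 'b': node 8→7 (fail-walked)
i=31 'b': node 7→20
i=32 'b': node 20→21
i=33 'b': node 21→21 (fail-walked)
i=34 'a': node 21→22  ** P1@[33:34],P6@[31:34]
i=35 'b': node 22→7 (fail-walked)
i=36 'a': node 7→8  ** P1@[35:36]
i=37 'a': node 8→17 (fail-walked)
i=38 'b': node 17→18
i=39 'b': node 18→19  ** P5@[36:39]
i=40 'a': node 19→8 (fail-walked)  ** P1@[39:40]
i=41 'a': node 8→17 (fail-walked)
i=42 'b': node 17→18
i=43 'b': node 18→19  ** P5@[40:43]
i=44 'b': node 19→21 (fail-walked)
i=45 'a': node 21→22  ** P1@[44:45],P6@[42:45]
i=46 'a': node 22→17 (fail-walked)
i=47 'b': node 17→18
i=48 'c': node 18→1 (fail-walked)
i=49 'a': node 1→2
i=50 'a': node 2→17 (fail-walked)
i=51 'b': node 17→18
i=52 'b': node 18→19  ** P5@[49:52]
i=53 'a': node 19→8 (fail-walked)  ** P1@[52:53]
i=54 'b': node 8→7 (fail-walked)
i=55 'c': node 7→1 (fail-walked)
i=56 'a': node 1→2
i=57 'b': node 2→3
i=58 'b': node 3→4
i=59 'b': node 4→5
i=60 'a': node 5→6  ** P0@[55:60],P1@[59:60],P6@[57:60]
i=61 'c': node 6→9 (fail-walked)
i=62 'a': node 9→2 (fail-walked)
i=63 'b': node 2→3
i=64 'b': node 3→4
i=65 'b': node 4→5
i=66 'a': node 5→6  ** P0@[61:66],P1@[65:66],P6@[63:66]
i=67 'b': node 6→7 (fail-walked)
i=68 'a': node 7→8  ** P1@[67:68]
i=69 'c': node 8→9
i=70 'b': node 9→10
i=71 'a': node 10→11  ** P1@[70:71],P2@[67:71]
i=72 'b': node 11→7 (fail-walked)
i=73 'b': node 7→20
i=74 'b': node 20→21
i=75 'a': node 21→22  ** P1@[74:75],P6@[72:75]

Matches: [[2,1],[7,4],[11,0],[11,1],[11,6],[18,0],[18,1],[18,6],[25,0],[25,1],[25,6],[29,1],[34,1],[34,6],[36,1],[39,5],[40,1],[43,5],[45,1],[45,6],[52,5],[53,1],[60,0],[60,1],[60,6],[66,0],[66,1],[66,6],[68,1],[71,1],[71,2],[75,1],[75,6]]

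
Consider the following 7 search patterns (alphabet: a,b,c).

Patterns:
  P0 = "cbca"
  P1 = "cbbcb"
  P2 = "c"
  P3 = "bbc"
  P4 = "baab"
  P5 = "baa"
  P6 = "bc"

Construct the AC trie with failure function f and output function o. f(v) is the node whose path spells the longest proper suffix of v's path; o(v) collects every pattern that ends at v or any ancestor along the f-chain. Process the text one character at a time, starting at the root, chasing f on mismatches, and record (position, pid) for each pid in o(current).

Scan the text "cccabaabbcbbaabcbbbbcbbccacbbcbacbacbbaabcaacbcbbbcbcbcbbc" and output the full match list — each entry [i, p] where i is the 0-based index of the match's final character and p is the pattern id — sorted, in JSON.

Build:
Trie nodes:
  n0 'ε': b→8 c→1
  n1 'c': b→2  [P2 ends]
  n2 'cb': b→5 c→3
  n3 'cbc': a→4
  n4 'cbca': ·  [P0 ends]
  n5 'cbb': c→6
  n6 'cbbc': b→7
  n7 'cbbcb': ·  [P1 ends]
  n8 'b': a→11 b→9 c→14
  n9 'bb': c→10
  n10 'bbc': ·  [P3 ends]
  n11 'ba': a→12
  n12 'baa': b→13  [P5 ends]
  n13 'baab': ·  [P4 ends]
  n14 'bc': ·  [P6 ends]

Failure links (BFS by depth):
  fail(1) 'c': from fail(0)=0 chase 'c': 0 ⇒ 0;  out={2}∪out(0)={2}
  fail(8) 'b': from fail(0)=0 chase 'b': 0 ⇒ 0;  out=∅∪out(0)=∅
  fail(2) 'cb': from fail(1)=0 chase 'b': 0 ⇒ 8;  out=∅∪out(8)=∅
  fail(9) 'bb': from fail(8)=0 chase 'b': 0 ⇒ 8;  out=∅∪out(8)=∅
  fail(11) 'ba': from fail(8)=0 chase 'a': 0 ⇒ 0;  out=∅∪out(0)=∅
  fail(14) 'bc': from fail(8)=0 chase 'c': 0 ⇒ 1;  out={6}∪out(1)={2,6}
  fail(3) 'cbc': from fail(2)=8 chase 'c': 8 ⇒ 14;  out=∅∪out(14)={2,6}
  fail(5) 'cbb': from fail(2)=8 chase 'b': 8 ⇒ 9;  out=∅∪out(9)=∅
  fail(10) 'bbc': from fail(9)=8 chase 'c': 8 ⇒ 14;  out={3}∪out(14)={2,3,6}
  fail(12) 'baa': from fail(11)=0 chase 'a': 0 ⇒ 0;  out={5}∪out(0)={5}
  fail(4) 'cbca': from fail(3)=14 chase 'a': 14→1→0 ⇒ 0;  out={0}∪out(0)={0}
  fail(6) 'cbbc': from fail(5)=9 chase 'c': 9 ⇒ 10;  out=∅∪out(10)={2,3,6}
  fail(13) 'baab': from fail(12)=0 chase 'b': 0 ⇒ 8;  out={4}∪out(8)={4}
  fail(7) 'cbbcb': from fail(6)=10 chase 'b': 10→14→1 ⇒ 2;  out={1}∪out(2)={1}

Scan:
i=0 'c': node 0→1  ** P2@[0:0]
i=1 'c': node 1→1 (fail-walked)  ** P2@[1:1]
i=2 'c': node 1→1 (fail-walked)  ** P2@[2:2]
i=3 'a': node 1→0 (fail-walked)
i=4 'b': node 0→8
i=5 'a': node 8→11
i=6 'a': node 11→12  ** P5@[4:6]
i=7 'b': node 12→13  ** P4@[4:7]
i=8 'b': node 13→9 (fail-walked)
i=9 'c': node 9→10  ** P2@[9:9],P3@[7:9],P6@[8:9]
i=10 'b': node 10→2 (fail-walked)
i=11 'b': node 2→5
i=12 'a': node 5→11 (fail-walked)
i=13 'a': node 11→12  ** P5@[11:13]
i=14 'b': node 12→13  ** P4@[11:14]
i=15 'c': node 13→14 (fail-walked)  ** P2@[15:15],P6@[14:15]
i=16 'b': node 14→2 (fail-walked)
i=17 'b': node 2→5
i=18 'b': node 5→9 (fail-walked)
i=19 'b': node 9→9 (fail-walked)
i=20 'c': node 9→10  ** P2@[20:20],P3@[18:20],P6@[19:20]
i=21 'b': node 10→2 (fail-walked)
i=22 'b': node 2→5
i=23 'c': node 5→6  ** P2@[23:23],P3@[21:23],P6@[22:23]
i=24 'c': node 6→1 (fail-walked)  ** P2@[24:24]
i=25 'a': node 1→0 (fail-walked)
i=26 'c': node 0→1  ** P2@[26:26]
i=27 'b': node 1→2
i=28 'b': node 2→5
i=29 'c': node 5→6  ** P2@[29:29],P3@[27:29],P6@[28:29]
i=30 'b': node 6→7  ** P1@[26:30]
i=31 'a': node 7→11 (fail-walked)
i=32 'c': node 11→1 (fail-walked)  ** P2@[32:32]
i=33 'b': node 1→2
i=34 'a': node 2→11 (fail-walked)
i=35 'c': node 11→1 (fail-walked)  ** P2@[35:35]
i=36 'b': node 1→2
i=37 'b': node 2→5
i=38 'a': node 5→11 (fail-walked)
i=39 'a': node 11→12  ** P5@[37:39]
i=40 'b': node 12→13  ** P4@[37:40]
i=41 'c': node 13→14 (fail-walked)  ** P2@[41:41],P6@[40:41]
i=42 'a': node 14→0 (fail-walked)
i=43 'a': node 0→0
i=44 'c': node 0→1  ** P2@[44:44]
i=45 'b': node 1→2
i=46 'c': node 2→3  ** P2@[46:46],P6@[45:46]
i=47 'b': node 3→2 (fail-walked)
i=48 'b': node 2→5
i=49 'b': node 5→9 (fail-walked)
i=50 'c': node 9→10  ** P2@[50:50],P3@[48:50],P6@[49:50]
i=51 'b': node 10→2 (fail-walked)
i=52 'c': node 2→3  ** P2@[52:52],P6@[51:52]
i=53 'b': node 3→2 (fail-walked)
i=54 'c': node 2→3  ** P2@[54:54],P6@[53:54]
i=55 'b': node 3→2 (fail-walked)
i=56 'b': node 2→5
i=57 'c': node 5→6  ** P2@[57:57],P3@[55:57],P6@[56:57]

Matches: [[0,2],[1,2],[2,2],[6,5],[7,4],[9,2],[9,3],[9,6],[13,5],[14,4],[15,2],[15,6],[20,2],[20,3],[20,6],[23,2],[23,3],[23,6],[24,2],[26,2],[29,2],[29,3],[29,6],[30,1],[32,2],[35,2],[39,5],[40,4],[41,2],[41,6],[44,2],[46,2],[46,6],[50,2],[50,3],[50,6],[52,2],[52,6],[54,2],[54,6],[57,2],[57,3],[57,6]]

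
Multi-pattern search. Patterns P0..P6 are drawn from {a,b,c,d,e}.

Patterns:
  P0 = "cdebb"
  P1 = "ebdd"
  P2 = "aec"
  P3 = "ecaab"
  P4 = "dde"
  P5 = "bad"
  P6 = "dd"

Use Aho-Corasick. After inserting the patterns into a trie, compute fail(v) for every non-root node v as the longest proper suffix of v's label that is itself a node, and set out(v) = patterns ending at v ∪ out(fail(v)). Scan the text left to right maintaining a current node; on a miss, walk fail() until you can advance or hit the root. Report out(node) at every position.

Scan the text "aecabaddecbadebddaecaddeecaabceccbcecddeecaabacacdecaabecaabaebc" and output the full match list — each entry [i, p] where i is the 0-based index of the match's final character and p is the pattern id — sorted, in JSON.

Build:
Trie nodes:
  n0 'ε': a→10 b→20 c→1 d→17 e→6
  n1 'c': d→2
  n2 'cd': e→3
  n3 'cde': b→4
  n4 'cdeb': b→5
  n5 'cdebb': ·  ←P0
  n6 'e': b→7 c→13
  n7 'eb': d→8
  n8 'ebd': d→9
  n9 'ebdd': ·  ←P1
  n10 'a': e→11
  n11 'ae': c→12
  n12 'aec': ·  ←P2
  n13 'ec': a→14
  n14 'eca': a→15
  n15 'ecaa': b→16
  n16 'ecaab': ·  ←P3
  n17 'd': d→18
  n18 'dd': e→19  ←P6
  n19 'dde': ·  ←P4
  n20 'b': a→21
  n21 'ba': d→22
  n22 'bad': ·  ←P5

Failure links (BFS by depth):
  fail(1) 'c': from fail(0)=0 chase 'c': 0 ⇒ 0;  out=∅∪out(0)=∅
  fail(6) 'e': from fail(0)=0 chase 'e': 0 ⇒ 0;  out=∅∪out(0)=∅
  fail(10) 'a': from fail(0)=0 chase 'a': 0 ⇒ 0;  out=∅∪out(0)=∅
  fail(17) 'd': from fail(0)=0 chase 'd': 0 ⇒ 0;  out=∅∪out(0)=∅
  fail(20) 'b': from fail(0)=0 chase 'b': 0 ⇒ 0;  out=∅∪out(0)=∅
  fail(2) 'cd': from fail(1)=0 chase 'd': 0 ⇒ 17;  out=∅∪out(17)=∅
  fail(7) 'eb': from fail(6)=0 chase 'b': 0 ⇒ 20;  out=∅∪out(20)=∅
  fail(11) 'ae': from fail(10)=0 chase 'e': 0 ⇒ 6;  out=∅∪out(6)=∅
  fail(13) 'ec': from fail(6)=0 chase 'c': 0 ⇒ 1;  out=∅∪out(1)=∅
  fail(18) 'dd': from fail(17)=0 chase 'd': 0 ⇒ 17;  out={6}∪out(17)={6}
  fail(21) 'ba': from fail(20)=0 chase 'a': 0 ⇒ 10;  out=∅∪out(10)=∅
  fail(3) 'cde': from fail(2)=17 chase 'e': 17→0 ⇒ 6;  out=∅∪out(6)=∅
  fail(8) 'ebd': from fail(7)=20 chase 'd': 20→0 ⇒ 17;  out=∅∪out(17)=∅
  fail(12) 'aec': from fail(11)=6 chase 'c': 6 ⇒ 13;  out={2}∪out(13)={2}
  fail(14) 'eca': from fail(13)=1 chase 'a': 1→0 ⇒ 10;  out=∅∪out(10)=∅
  fail(19) 'dde': from fail(18)=17 chase 'e': 17→0 ⇒ 6;  out={4}∪out(6)={4}
  fail(22) 'bad': from fail(21)=10 chase 'd': 10→0 ⇒ 17;  out={5}∪out(17)={5}
  fail(4) 'cdeb': from fail(3)=6 chase 'b': 6 ⇒ 7;  out=∅∪out(7)=∅
  fail(9) 'ebdd': from fail(8)=17 chase 'd': 17 ⇒ 18;  out={1}∪out(18)={1,6}
  fail(15) 'ecaa': from fail(14)=10 chase 'a': 10→0 ⇒ 10;  out=∅∪out(10)=∅
  fail(5) 'cdebb': from fail(4)=7 chase 'b': 7→20→0 ⇒ 20;  out={0}∪out(20)={0}
  fail(16) 'ecaab': from fail(15)=10 chase 'b': 10→0 ⇒ 20;  out={3}∪out(20)={3}

Text stream:
pos 0 'a': at 10
pos 1 'e': at 11
pos 2 'c': at 12  → match P2@[0:2]
pos 3 'a': at 14 ·f
pos 4 'b': at 20 ·f
pos 5 'a': at 21
pos 6 'd': at 22  → match P5@[4:6]
pos 7 'd': at 18 ·f  → match P6@[6:7]
pos 8 'e': at 19  → match P4@[6:8]
pos 9 'c': at 13 ·f
pos 10 'b': at 20 ·f
pos 11 'a': at 21
pos 12 'd': at 22  → match P5@[10:12]
pos 13 'e': at 6 ·f
pos 14 'b': at 7
pos 15 'd': at 8
pos 16 'd': at 9  → match P1@[13:16],P6@[15:16]
pos 17 'a': at 10 ·f
pos 18 'e': at 11
pos 19 'c': at 12  → match P2@[17:19]
pos 20 'a': at 14 ·f
pos 21 'd': at 17 ·f
pos 22 'd': at 18  → match P6@[21:22]
pos 23 'e': at 19  → match P4@[21:23]
pos 24 'e': at 6 ·f
pos 25 'c': at 13
pos 26 'a': at 14
pos 27 'a': at 15
pos 28 'b': at 16  → match P3@[24:28]
pos 29 'c': at 1 ·f
pos 30 'e': at 6 ·f
pos 31 'c': at 13
pos 32 'c': at 1 ·f
pos 33 'b': at 20 ·f
pos 34 'c': at 1 ·f
pos 35 'e': at 6 ·f
pos 36 'c': at 13
pos 37 'd': at 2 ·f
pos 38 'd': at 18 ·f  → match P6@[37:38]
pos 39 'e': at 19  → match P4@[37:39]
pos 40 'e': at 6 ·f
pos 41 'c': at 13
pos 42 'a': at 14
pos 43 'a': at 15
pos 44 'b': at 16  → match P3@[40:44]
pos 45 'a': at 21 ·f
pos 46 'c': at 1 ·f
pos 47 'a': at 10 ·f
pos 48 'c': at 1 ·f
pos 49 'd': at 2
pos 50 'e': at 3
pos 51 'c': at 13 ·f
pos 52 'a': at 14
pos 53 'a': at 15
pos 54 'b': at 16  → match P3@[50:54]
pos 55 'e': at 6 ·f
pos 56 'c': at 13
pos 57 'a': at 14
pos 58 'a': at 15
pos 59 'b': at 16  → match P3@[55:59]
pos 60 'a': at 21 ·f
pos 61 'e': at 11 ·f
pos 62 'b': at 7 ·f
pos 63 'c': at 1 ·f

Matches: [[2,2],[6,5],[7,6],[8,4],[12,5],[16,1],[16,6],[19,2],[22,6],[23,4],[28,3],[38,6],[39,4],[44,3],[54,3],[59,3]]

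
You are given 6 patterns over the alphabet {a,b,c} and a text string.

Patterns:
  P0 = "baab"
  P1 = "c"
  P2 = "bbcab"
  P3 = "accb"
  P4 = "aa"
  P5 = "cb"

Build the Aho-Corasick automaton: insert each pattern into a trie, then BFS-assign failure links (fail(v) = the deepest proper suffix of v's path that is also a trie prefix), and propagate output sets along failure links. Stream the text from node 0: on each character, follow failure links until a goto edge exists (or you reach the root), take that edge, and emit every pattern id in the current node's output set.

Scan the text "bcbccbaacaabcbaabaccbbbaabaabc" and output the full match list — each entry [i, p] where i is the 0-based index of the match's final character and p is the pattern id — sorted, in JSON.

Construct AC machine:
Trie nodes:
  0='ε' goto a→10 b→1 c→5
  1='b' goto a→2 b→6
  2='ba' goto a→3
  3='baa' goto b→4
  4='baab' goto ·  ←P0
  5='c' goto b→15  ←P1
  6='bb' goto c→7
  7='bbc' goto a→8
  8='bbca' goto b→9
  9='bbcab' goto ·  ←P2
  10='a' goto a→14 c→11
  11='ac' goto c→12
  12='acc' goto b→13
  13='accb' goto ·  ←P3
  14='aa' goto ·  ←P4
  15='cb' goto ·  ←P5

BFS fail/out derivation:
  fail(1) 'b': from fail(0)=0 chase 'b': 0 ⇒ 0;  out=∅∪out(0)=∅
  fail(5) 'c': from fail(0)=0 chase 'c': 0 ⇒ 0;  out={1}∪out(0)={1}
  fail(10) 'a': from fail(0)=0 chase 'a': 0 ⇒ 0;  out=∅∪out(0)=∅
  fail(2) 'ba': from fail(1)=0 chase 'a': 0 ⇒ 10;  out=∅∪out(10)=∅
  fail(6) 'bb': from fail(1)=0 chase 'b': 0 ⇒ 1;  out=∅∪out(1)=∅
  fail(11) 'ac': from fail(10)=0 chase 'c': 0 ⇒ 5;  out=∅∪out(5)={1}
  fail(14) 'aa': from fail(10)=0 chase 'a': 0 ⇒ 10;  out={4}∪out(10)={4}
  fail(15) 'cb': from fail(5)=0 chase 'b': 0 ⇒ 1;  out={5}∪out(1)={5}
  fail(3) 'baa': from fail(2)=10 chase 'a': 10 ⇒ 14;  out=∅∪out(14)={4}
  fail(7) 'bbc': from fail(6)=1 chase 'c': 1→0 ⇒ 5;  out=∅∪out(5)={1}
  fail(12) 'acc': from fail(11)=5 chase 'c': 5→0 ⇒ 5;  out=∅∪out(5)={1}
  fail(4) 'baab': from fail(3)=14 chase 'b': 14→10→0 ⇒ 1;  out={0}∪out(1)={0}
  fail(8) 'bbca': from fail(7)=5 chase 'a': 5→0 ⇒ 10;  out=∅∪out(10)=∅
  fail(13) 'accb': from fail(12)=5 chase 'b': 5 ⇒ 15;  out={3}∪out(15)={3,5}
  fail(9) 'bbcab': from fail(8)=10 chase 'b': 10→0 ⇒ 1;  out={2}∪out(1)={2}

Run:
i=0 'b': node 0→1
i=1 'c': node 1→5 (fail-walked)  → match P1@[1:1]
i=2 'b': node 5→15  → match P5@[1:2]
i=3 'c': node 15→5 (fail-walked)  → match P1@[3:3]
i=4 'c': node 5→5 (fail-walked)  → match P1@[4:4]
i=5 'b': node 5→15  → match P5@[4:5]
i=6 'a': node 15→2 (fail-walked)
i=7 'a': node 2→3  → match P4@[6:7]
i=8 'c': node 3→11 (fail-walked)  → match P1@[8:8]
i=9 'a': node 11→10 (fail-walked)
i=10 'a': node 10→14  → match P4@[9:10]
i=11 'b': node 14→1 (fail-walked)
i=12 'c': node 1→5 (fail-walked)  → match P1@[12:12]
i=13 'b': node 5→15  → match P5@[12:13]
i=14 'a': node 15→2 (fail-walked)
i=15 'a': node 2→3  → match P4@[14:15]
i=16 'b': node 3→4  → match P0@[13:16]
i=17 'a': node 4→2 (fail-walked)
i=18 'c': node 2→11 (fail-walked)  → match P1@[18:18]
i=19 'c': node 11→12  → match P1@[19:19]
i=20 'b': node 12→13  → match P3@[17:20],P5@[19:20]
i=21 'b': node 13→6 (fail-walked)
i=22 'b': node 6→6 (fail-walked)
i=23 'a': node 6→2 (fail-walked)
i=24 'a': node 2→3  → match P4@[23:24]
i=25 'b': node 3→4  → match P0@[22:25]
i=26 'a': node 4→2 (fail-walked)
i=27 'a': node 2→3  → match P4@[26:27]
i=28 'b': node 3→4  → match P0@[25:28]
i=29 'c': node 4→5 (fail-walked)  → match P1@[29:29]

All matches (sorted): [[1,1],[2,5],[3,1],[4,1],[5,5],[7,4],[8,1],[10,4],[12,1],[13,5],[15,4],[16,0],[18,1],[19,1],[20,3],[20,5],[24,4],[25,0],[27,4],[28,0],[29,1]]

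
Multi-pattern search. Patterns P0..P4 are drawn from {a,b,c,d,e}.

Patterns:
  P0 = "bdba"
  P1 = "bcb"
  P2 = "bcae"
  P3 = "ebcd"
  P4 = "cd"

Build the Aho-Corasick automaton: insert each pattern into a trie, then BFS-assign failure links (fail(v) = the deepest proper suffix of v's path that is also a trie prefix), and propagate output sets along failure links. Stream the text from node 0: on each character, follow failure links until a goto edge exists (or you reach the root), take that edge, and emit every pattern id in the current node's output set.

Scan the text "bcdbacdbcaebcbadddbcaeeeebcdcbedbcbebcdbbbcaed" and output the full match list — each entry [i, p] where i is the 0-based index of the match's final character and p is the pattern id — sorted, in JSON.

Build automaton:
Trie nodes:
  n0 'ε': b→1 c→13 e→9
  n1 'b': c→5 d→2
  n2 'bd': b→3
  n3 'bdb': a→4
  n4 'bdba': ·  ←P0
  n5 'bc': a→7 b→6
  n6 'bcb': ·  ←P1
  n7 'bca': e→8
  n8 'bcae': ·  ←P2
  n9 'e': b→10
  n10 'eb': c→11
  n11 'ebc': d→12
  n12 'ebcd': ·  ←P3
  n13 'c': d→14
  n14 'cd': ·  ←P4

BFS fail/out derivation:
  n1('b'): parent n0 fail=0; on 'b' 0 → fail=0;  out ∅∪∅=∅
  n9('e'): parent n0 fail=0; on 'e' 0 → fail=0;  out ∅∪∅=∅
  n13('c'): parent n0 fail=0; on 'c' 0 → fail=0;  out ∅∪∅=∅
  n2('bd'): parent n1 fail=0; on 'd' 0 → fail=0;  out ∅∪∅=∅
  n5('bc'): parent n1 fail=0; on 'c' 0 → fail=13;  out ∅∪∅=∅
  n10('eb'): parent n9 fail=0; on 'b' 0 → fail=1;  out ∅∪∅=∅
  n14('cd'): parent n13 fail=0; on 'd' 0 → fail=0;  out {4}∪∅={4}
  n3('bdb'): parent n2 fail=0; on 'b' 0 → fail=1;  out ∅∪∅=∅
  n6('bcb'): parent n5 fail=13; on 'b' 13→0 → fail=1;  out {1}∪∅={1}
  n7('bca'): parent n5 fail=13; on 'a' 13→0 → fail=0;  out ∅∪∅=∅
  n11('ebc'): parent n10 fail=1; on 'c' 1 → fail=5;  out ∅∪∅=∅
  n4('bdba'): parent n3 fail=1; on 'a' 1→0 → fail=0;  out {0}∪∅={0}
  n8('bcae'): parent n7 fail=0; on 'e' 0 → fail=9;  out {2}∪∅={2}
  n12('ebcd'): parent n11 fail=5; on 'd' 5→13 → fail=14;  out {3}∪{4}={3,4}

Text stream:
pos 0 'b': at 1
pos 1 'c': at 5
pos 2 'd': at 14 (via fail)  → match P4@[1:2]
pos 3 'b': at 1 (via fail)
pos 4 'a': at 0 (via fail)
pos 5 'c': at 13
pos 6 'd': at 14  → match P4@[5:6]
pos 7 'b': at 1 (via fail)
pos 8 'c': at 5
pos 9 'a': at 7
pos 10 'e': at 8  → match P2@[7:10]
pos 11 'b': at 10 (via fail)
pos 12 'c': at 11
pos 13 'b': at 6 (via fail)  → match P1@[11:13]
pos 14 'a': at 0 (via fail)
pos 15 'd': at 0
pos 16 'd': at 0
pos 17 'd': at 0
pos 18 'b': at 1
pos 19 'c': at 5
pos 20 'a': at 7
pos 21 'e': at 8  → match P2@[18:21]
pos 22 'e': at 9 (via fail)
pos 23 'e': at 9 (via fail)
pos 24 'e': at 9 (via fail)
pos 25 'b': at 10
pos 26 'c': at 11
pos 27 'd': at 12  → match P3@[24:27],P4@[26:27]
pos 28 'c': at 13 (via fail)
pos 29 'b': at 1 (via fail)
pos 30 'e': at 9 (via fail)
pos 31 'd': at 0 (via fail)
pos 32 'b': at 1
pos 33 'c': at 5
pos 34 'b': at 6  → match P1@[32:34]
pos 35 'e': at 9 (via fail)
pos 36 'b': at 10
pos 37 'c': at 11
pos 38 'd': at 12  → match P3@[35:38],P4@[37:38]
pos 39 'b': at 1 (via fail)
pos 40 'b': at 1 (via fail)
pos 41 'b': at 1 (via fail)
pos 42 'c': at 5
pos 43 'a': at 7
pos 44 'e': at 8  → match P2@[41:44]
pos 45 'd': at 0 (via fail)

All matches (sorted): [[2,4],[6,4],[10,2],[13,1],[21,2],[27,3],[27,4],[34,1],[38,3],[38,4],[44,2]]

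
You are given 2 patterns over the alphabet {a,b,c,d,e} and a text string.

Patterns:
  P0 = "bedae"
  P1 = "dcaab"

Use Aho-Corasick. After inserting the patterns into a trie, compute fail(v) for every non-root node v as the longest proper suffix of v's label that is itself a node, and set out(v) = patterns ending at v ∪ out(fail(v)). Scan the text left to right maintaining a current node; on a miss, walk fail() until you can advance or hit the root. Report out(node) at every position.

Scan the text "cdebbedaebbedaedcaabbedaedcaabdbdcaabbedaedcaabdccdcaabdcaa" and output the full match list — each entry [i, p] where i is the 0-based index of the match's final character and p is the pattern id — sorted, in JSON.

Build:
Trie nodes:
  n0 'ε': b→1 d→6
  n1 'b': e→2
  n2 'be': d→3
  n3 'bed': a→4
  n4 'beda': e→5
  n5 'bedae': ·  [P0 ends]
  n6 'd': c→7
  n7 'dc': a→8
  n8 'dca': a→9
  n9 'dcaa': b→10
  n10 'dcaab': ·  [P1 ends]

BFS fail/out derivation:
  n1('b'): parent n0 fail=0; on 'b' 0 → fail=0;  out ∅∪∅=∅
  n6('d'): parent n0 fail=0; on 'd' 0 → fail=0;  out ∅∪∅=∅
  n2('be'): parent n1 fail=0; on 'e' 0 → fail=0;  out ∅∪∅=∅
  n7('dc'): parent n6 fail=0; on 'c' 0 → fail=0;  out ∅∪∅=∅
  n3('bed'): parent n2 fail=0; on 'd' 0 → fail=6;  out ∅∪∅=∅
  n8('dca'): parent n7 fail=0; on 'a' 0 → fail=0;  out ∅∪∅=∅
  n4('beda'): parent n3 fail=6; on 'a' 6→0 → fail=0;  out ∅∪∅=∅
  n9('dcaa'): parent n8 fail=0; on 'a' 0 → fail=0;  out ∅∪∅=∅
  n5('bedae'): parent n4 fail=0; on 'e' 0 → fail=0;  out {0}∪∅={0}
  n10('dcaab'): parent n9 fail=0; on 'b' 0 → fail=1;  out {1}∪∅={1}

Run:
[0] read 'c'  n0⇒n0
[1] read 'd'  n0⇒n6
[2] read 'e'  n6⇒n0 ·f
[3] read 'b'  n0⇒n1
[4] read 'b'  n1⇒n1 ·f
[5] read 'e'  n1⇒n2
[6] read 'd'  n2⇒n3
[7] read 'a'  n3⇒n4
[8] read 'e'  n4⇒n5  emit P0@[4:8]
[9] read 'b'  n5⇒n1 ·f
[10] read 'b'  n1⇒n1 ·f
[11] read 'e'  n1⇒n2
[12] read 'd'  n2⇒n3
[13] read 'a'  n3⇒n4
[14] read 'e'  n4⇒n5  emit P0@[10:14]
[15] read 'd'  n5⇒n6 ·f
[16] read 'c'  n6⇒n7
[17] read 'a'  n7⇒n8
[18] read 'a'  n8⇒n9
[19] read 'b'  n9⇒n10  emit P1@[15:19]
[20] read 'b'  n10⇒n1 ·f
[21] read 'e'  n1⇒n2
[22] read 'd'  n2⇒n3
[23] read 'a'  n3⇒n4
[24] read 'e'  n4⇒n5  emit P0@[20:24]
[25] read 'd'  n5⇒n6 ·f
[26] read 'c'  n6⇒n7
[27] read 'a'  n7⇒n8
[28] read 'a'  n8⇒n9
[29] read 'b'  n9⇒n10  emit P1@[25:29]
[30] read 'd'  n10⇒n6 ·f
[31] read 'b'  n6⇒n1 ·f
[32] read 'd'  n1⇒n6 ·f
[33] read 'c'  n6⇒n7
[34] read 'a'  n7⇒n8
[35] read 'a'  n8⇒n9
[36] read 'b'  n9⇒n10  emit P1@[32:36]
[37] read 'b'  n10⇒n1 ·f
[38] read 'e'  n1⇒n2
[39] read 'd'  n2⇒n3
[40] read 'a'  n3⇒n4
[41] read 'e'  n4⇒n5  emit P0@[37:41]
[42] read 'd'  n5⇒n6 ·f
[43] read 'c'  n6⇒n7
[44] read 'a'  n7⇒n8
[45] read 'a'  n8⇒n9
[46] read 'b'  n9⇒n10  emit P1@[42:46]
[47] read 'd'  n10⇒n6 ·f
[48] read 'c'  n6⇒n7
[49] read 'c'  n7⇒n0 ·f
[50] read 'd'  n0⇒n6
[51] read 'c'  n6⇒n7
[52] read 'a'  n7⇒n8
[53] read 'a'  n8⇒n9
[54] read 'b'  n9⇒n10  emit P1@[50:54]
[55] read 'd'  n10⇒n6 ·f
[56] read 'c'  n6⇒n7
[57] read 'a'  n7⇒n8
[58] read 'a'  n8⇒n9

Matches: [[8,0],[14,0],[19,1],[24,0],[29,1],[36,1],[41,0],[46,1],[54,1]]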